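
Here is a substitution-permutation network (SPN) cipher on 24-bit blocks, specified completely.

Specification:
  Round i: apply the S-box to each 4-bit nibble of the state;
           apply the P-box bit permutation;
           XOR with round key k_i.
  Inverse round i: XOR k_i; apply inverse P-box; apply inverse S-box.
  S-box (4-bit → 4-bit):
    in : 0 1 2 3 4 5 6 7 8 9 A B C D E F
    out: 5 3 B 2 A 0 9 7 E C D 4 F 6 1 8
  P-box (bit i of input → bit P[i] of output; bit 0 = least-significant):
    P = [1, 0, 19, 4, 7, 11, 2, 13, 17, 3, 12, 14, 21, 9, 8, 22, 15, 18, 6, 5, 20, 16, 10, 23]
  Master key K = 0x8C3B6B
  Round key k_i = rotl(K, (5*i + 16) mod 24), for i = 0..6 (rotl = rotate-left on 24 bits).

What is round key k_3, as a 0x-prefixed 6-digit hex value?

0x1DB5C6

K = 0x8C3B6B
k_0 = rotl(K, (5*0+16) mod 24) = rotl(K, 16) = 0x6B8C3B
k_1 = rotl(K, (5*1+16) mod 24) = rotl(K, 21) = 0x71876D
k_2 = rotl(K, (5*2+16) mod 24) = rotl(K, 2) = 0x30EDAE
k_3 = rotl(K, (5*3+16) mod 24) = rotl(K, 7) = 0x1DB5C6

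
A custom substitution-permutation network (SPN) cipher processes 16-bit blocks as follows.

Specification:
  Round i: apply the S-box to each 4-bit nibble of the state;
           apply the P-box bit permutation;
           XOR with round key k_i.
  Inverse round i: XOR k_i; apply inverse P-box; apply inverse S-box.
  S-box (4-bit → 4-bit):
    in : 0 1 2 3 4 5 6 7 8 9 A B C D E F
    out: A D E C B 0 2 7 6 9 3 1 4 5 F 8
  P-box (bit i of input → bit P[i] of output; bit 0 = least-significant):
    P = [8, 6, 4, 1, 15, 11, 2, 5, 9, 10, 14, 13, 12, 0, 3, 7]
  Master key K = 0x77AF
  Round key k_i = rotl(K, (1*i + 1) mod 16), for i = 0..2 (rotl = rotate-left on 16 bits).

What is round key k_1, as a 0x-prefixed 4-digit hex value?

K = 0x77AF
k_0 = rotl(K, (1*0+1) mod 16) = rotl(K, 1) = 0xEF5E
k_1 = rotl(K, (1*1+1) mod 16) = rotl(K, 2) = 0xDEBD

0xDEBD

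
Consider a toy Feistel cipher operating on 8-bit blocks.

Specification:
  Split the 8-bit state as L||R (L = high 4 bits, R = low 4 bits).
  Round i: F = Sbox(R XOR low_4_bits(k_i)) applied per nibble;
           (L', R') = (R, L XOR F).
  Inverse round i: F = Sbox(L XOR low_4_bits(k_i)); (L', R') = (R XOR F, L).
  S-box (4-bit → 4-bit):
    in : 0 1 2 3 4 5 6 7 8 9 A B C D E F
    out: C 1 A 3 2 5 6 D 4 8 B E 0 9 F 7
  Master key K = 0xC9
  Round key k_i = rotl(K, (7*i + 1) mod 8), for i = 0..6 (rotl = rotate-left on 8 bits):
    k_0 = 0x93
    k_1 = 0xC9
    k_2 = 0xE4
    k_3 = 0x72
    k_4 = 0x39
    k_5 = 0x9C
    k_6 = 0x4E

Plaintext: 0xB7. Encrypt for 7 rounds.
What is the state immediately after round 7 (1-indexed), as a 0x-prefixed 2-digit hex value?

0xF5

s_0 = plaintext = 0xB7
s_1 = Round(s_0, k_0) = 0x79
s_2 = Round(s_1, k_1) = 0x9B
s_3 = Round(s_2, k_2) = 0xBE
s_4 = Round(s_3, k_3) = 0xEB
s_5 = Round(s_4, k_4) = 0xB4
s_6 = Round(s_5, k_5) = 0x4F
s_7 = Round(s_6, k_6) = 0xF5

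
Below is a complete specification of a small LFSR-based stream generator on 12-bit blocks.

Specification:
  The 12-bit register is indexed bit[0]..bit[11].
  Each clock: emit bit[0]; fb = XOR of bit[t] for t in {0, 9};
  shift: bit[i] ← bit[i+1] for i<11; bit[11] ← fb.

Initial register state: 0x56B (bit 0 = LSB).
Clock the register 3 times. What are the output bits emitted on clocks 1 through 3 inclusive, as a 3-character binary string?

110

reg_0 = 0x56B
clock 1: out=1, reg = 0xAB5
clock 2: out=1, reg = 0x55A
clock 3: out=0, reg = 0x2AD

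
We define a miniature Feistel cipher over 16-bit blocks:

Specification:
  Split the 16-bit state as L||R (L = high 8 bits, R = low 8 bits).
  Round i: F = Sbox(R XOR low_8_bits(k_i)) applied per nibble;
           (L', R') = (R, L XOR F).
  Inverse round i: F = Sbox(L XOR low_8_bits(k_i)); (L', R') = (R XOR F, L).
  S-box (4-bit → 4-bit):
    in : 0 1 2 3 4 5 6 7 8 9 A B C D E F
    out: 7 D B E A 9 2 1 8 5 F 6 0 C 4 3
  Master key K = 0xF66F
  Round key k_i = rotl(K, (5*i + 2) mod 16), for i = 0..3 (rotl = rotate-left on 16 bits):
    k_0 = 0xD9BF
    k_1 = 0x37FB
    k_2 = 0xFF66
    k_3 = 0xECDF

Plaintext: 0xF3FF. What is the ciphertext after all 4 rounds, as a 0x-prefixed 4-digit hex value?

s_0 = plaintext = 0xF3FF
s_1 = Round(s_0, k_0) = 0xFF54
s_2 = Round(s_1, k_1) = 0x540C
s_3 = Round(s_2, k_2) = 0x0C7B
s_4 = Round(s_3, k_3) = 0x7BF6

0x7BF6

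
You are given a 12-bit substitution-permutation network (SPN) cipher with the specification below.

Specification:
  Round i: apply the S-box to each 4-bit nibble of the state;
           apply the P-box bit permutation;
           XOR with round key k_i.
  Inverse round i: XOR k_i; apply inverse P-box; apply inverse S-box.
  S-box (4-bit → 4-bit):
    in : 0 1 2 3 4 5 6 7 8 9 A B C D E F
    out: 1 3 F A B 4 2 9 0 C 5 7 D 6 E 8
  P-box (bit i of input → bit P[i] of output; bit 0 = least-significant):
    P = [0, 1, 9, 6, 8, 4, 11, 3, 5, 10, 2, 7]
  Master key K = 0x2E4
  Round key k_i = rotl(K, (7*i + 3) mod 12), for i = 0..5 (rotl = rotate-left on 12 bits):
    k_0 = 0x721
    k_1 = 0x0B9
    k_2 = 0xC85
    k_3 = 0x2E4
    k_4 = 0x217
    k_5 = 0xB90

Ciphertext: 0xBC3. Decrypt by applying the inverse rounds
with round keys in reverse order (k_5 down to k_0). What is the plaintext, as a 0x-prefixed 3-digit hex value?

0xC76

s_0 = ciphertext = 0xBC3
s_1 = InvRound(s_0, k_5) = 0x864
s_2 = InvRound(s_1, k_4) = 0x0D2
s_3 = InvRound(s_2, k_3) = 0xA6D
s_4 = InvRound(s_3, k_2) = 0x4F9
s_5 = InvRound(s_4, k_1) = 0x68F
s_6 = InvRound(s_5, k_0) = 0xC76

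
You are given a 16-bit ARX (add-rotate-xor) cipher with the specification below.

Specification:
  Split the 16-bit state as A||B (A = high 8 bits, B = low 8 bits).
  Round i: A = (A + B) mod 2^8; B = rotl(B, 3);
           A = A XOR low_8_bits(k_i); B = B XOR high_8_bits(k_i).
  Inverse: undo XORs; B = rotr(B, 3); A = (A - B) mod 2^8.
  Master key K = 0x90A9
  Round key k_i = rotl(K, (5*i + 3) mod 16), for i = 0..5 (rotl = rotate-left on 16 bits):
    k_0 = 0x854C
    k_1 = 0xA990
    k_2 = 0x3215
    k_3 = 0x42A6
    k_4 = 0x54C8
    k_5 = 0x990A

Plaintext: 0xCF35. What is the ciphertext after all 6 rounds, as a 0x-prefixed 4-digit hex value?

s_0 = plaintext = 0xCF35
s_1 = Round(s_0, k_0) = 0x482C
s_2 = Round(s_1, k_1) = 0xE4C8
s_3 = Round(s_2, k_2) = 0xB974
s_4 = Round(s_3, k_3) = 0x8BE1
s_5 = Round(s_4, k_4) = 0xA45B
s_6 = Round(s_5, k_5) = 0xF543

0xF543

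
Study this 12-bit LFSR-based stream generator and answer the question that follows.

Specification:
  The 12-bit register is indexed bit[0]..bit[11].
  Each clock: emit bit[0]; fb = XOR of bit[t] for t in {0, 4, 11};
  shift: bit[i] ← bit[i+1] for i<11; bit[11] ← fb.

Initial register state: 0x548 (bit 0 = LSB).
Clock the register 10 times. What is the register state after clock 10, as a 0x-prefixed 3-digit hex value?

0x3D1

reg_0 = 0x548
clock 1: out=0, reg = 0x2A4
clock 2: out=0, reg = 0x152
clock 3: out=0, reg = 0x8A9
clock 4: out=1, reg = 0x454
clock 5: out=0, reg = 0xA2A
clock 6: out=0, reg = 0xD15
clock 7: out=1, reg = 0xE8A
clock 8: out=0, reg = 0xF45
clock 9: out=1, reg = 0x7A2
clock 10: out=0, reg = 0x3D1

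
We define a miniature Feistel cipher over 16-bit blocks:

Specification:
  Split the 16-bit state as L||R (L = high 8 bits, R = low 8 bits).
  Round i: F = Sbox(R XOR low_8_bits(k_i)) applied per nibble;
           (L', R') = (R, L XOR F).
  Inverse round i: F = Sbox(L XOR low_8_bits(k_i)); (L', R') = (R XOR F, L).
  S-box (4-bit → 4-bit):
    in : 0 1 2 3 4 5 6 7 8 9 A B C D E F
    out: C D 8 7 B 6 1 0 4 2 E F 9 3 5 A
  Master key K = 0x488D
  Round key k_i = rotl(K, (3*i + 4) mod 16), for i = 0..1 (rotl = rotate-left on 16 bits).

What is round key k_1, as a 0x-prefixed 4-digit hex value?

0x46A4

K = 0x488D
k_0 = rotl(K, (3*0+4) mod 16) = rotl(K, 4) = 0x88D4
k_1 = rotl(K, (3*1+4) mod 16) = rotl(K, 7) = 0x46A4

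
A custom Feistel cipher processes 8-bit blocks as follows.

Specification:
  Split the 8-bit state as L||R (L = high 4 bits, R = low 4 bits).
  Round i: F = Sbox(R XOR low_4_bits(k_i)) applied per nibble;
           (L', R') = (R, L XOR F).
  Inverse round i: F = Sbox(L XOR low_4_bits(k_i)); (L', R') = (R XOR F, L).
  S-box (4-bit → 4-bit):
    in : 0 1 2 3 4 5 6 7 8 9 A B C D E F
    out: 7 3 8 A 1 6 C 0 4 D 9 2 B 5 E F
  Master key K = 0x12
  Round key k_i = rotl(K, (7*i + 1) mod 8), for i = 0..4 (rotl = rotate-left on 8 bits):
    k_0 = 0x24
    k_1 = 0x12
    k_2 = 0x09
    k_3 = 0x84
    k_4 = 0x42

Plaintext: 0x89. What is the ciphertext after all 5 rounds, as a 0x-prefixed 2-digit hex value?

0xA6

s_0 = plaintext = 0x89
s_1 = Round(s_0, k_0) = 0x9D
s_2 = Round(s_1, k_1) = 0xD6
s_3 = Round(s_2, k_2) = 0x62
s_4 = Round(s_3, k_3) = 0x2A
s_5 = Round(s_4, k_4) = 0xA6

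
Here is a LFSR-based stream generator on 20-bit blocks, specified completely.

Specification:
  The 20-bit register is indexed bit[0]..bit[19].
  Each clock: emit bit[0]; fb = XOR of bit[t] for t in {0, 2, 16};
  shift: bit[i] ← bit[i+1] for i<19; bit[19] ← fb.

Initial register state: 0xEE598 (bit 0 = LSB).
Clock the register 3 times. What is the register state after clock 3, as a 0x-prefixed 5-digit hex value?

reg_0 = 0xEE598
clock 1: out=0, reg = 0x772CC
clock 2: out=0, reg = 0x3B966
clock 3: out=0, reg = 0x1DCB3

0x1DCB3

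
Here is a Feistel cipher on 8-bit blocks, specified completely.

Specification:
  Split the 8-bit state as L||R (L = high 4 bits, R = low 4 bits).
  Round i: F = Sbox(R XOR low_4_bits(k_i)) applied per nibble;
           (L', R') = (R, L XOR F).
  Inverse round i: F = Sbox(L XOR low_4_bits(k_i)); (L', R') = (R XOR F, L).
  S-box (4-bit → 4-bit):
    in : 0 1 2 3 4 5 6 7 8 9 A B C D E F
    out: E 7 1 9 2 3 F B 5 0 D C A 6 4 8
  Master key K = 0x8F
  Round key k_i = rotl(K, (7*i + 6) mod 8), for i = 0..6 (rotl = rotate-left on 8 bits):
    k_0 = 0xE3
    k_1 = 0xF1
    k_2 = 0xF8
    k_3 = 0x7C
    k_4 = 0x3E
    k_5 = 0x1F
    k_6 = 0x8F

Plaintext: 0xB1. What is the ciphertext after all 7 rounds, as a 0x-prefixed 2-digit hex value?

0xB5

s_0 = plaintext = 0xB1
s_1 = Round(s_0, k_0) = 0x1A
s_2 = Round(s_1, k_1) = 0xAD
s_3 = Round(s_2, k_2) = 0xD9
s_4 = Round(s_3, k_3) = 0x9E
s_5 = Round(s_4, k_4) = 0xE7
s_6 = Round(s_5, k_5) = 0x7B
s_7 = Round(s_6, k_6) = 0xB5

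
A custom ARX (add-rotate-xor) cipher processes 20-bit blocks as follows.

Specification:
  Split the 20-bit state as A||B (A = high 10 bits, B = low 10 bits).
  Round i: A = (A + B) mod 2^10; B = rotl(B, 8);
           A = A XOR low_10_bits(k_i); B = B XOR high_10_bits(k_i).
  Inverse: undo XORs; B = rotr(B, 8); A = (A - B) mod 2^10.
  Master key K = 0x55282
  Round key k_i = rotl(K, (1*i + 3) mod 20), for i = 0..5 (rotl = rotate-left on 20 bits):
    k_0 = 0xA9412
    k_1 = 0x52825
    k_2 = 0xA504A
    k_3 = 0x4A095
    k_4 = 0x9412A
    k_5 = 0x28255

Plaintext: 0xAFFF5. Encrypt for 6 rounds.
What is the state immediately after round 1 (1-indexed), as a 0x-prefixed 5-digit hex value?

s_0 = plaintext = 0xAFFF5
s_1 = Round(s_0, k_0) = 0xA9B58
s_2 = Round(s_1, k_1) = 0x76D9C
s_3 = Round(s_2, k_2) = 0xCF6F3
s_4 = Round(s_3, k_3) = 0xA9694
s_5 = Round(s_4, k_4) = 0x04EF5
s_6 = Round(s_5, k_5) = 0x5751D

0xA9B58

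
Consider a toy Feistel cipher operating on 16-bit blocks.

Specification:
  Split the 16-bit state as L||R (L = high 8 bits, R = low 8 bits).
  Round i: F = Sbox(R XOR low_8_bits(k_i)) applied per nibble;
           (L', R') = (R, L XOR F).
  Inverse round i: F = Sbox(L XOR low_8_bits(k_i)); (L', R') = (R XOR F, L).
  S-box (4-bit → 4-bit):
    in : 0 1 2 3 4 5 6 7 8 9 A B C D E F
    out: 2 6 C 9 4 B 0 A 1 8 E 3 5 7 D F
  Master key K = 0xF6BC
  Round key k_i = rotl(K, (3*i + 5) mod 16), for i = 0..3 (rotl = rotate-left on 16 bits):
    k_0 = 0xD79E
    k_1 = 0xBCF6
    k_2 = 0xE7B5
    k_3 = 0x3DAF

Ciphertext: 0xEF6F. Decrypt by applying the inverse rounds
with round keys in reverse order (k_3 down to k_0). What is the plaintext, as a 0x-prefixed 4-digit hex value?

0xF2AC

s_0 = ciphertext = 0xEF6F
s_1 = InvRound(s_0, k_3) = 0x2DEF
s_2 = InvRound(s_1, k_2) = 0x6E2D
s_3 = InvRound(s_2, k_1) = 0xAC6E
s_4 = InvRound(s_3, k_0) = 0xF2AC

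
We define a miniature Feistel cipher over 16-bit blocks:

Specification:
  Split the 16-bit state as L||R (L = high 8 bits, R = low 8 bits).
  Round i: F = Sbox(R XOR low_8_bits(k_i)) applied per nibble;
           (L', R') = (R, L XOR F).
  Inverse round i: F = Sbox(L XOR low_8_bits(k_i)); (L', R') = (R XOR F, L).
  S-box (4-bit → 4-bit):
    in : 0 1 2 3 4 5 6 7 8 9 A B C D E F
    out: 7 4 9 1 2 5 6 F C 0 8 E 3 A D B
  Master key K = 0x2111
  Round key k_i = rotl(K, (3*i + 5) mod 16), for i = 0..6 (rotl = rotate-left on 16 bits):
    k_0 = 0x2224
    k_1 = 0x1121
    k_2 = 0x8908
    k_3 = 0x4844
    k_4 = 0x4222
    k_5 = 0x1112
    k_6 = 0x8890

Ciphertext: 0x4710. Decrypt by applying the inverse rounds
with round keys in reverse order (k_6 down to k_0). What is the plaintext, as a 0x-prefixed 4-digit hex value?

0x2719

s_0 = ciphertext = 0x4710
s_1 = InvRound(s_0, k_6) = 0xBF47
s_2 = InvRound(s_1, k_5) = 0xCDBF
s_3 = InvRound(s_2, k_4) = 0x64CD
s_4 = InvRound(s_3, k_3) = 0x5A64
s_5 = InvRound(s_4, k_2) = 0x3D5A
s_6 = InvRound(s_5, k_1) = 0x193D
s_7 = InvRound(s_6, k_0) = 0x2719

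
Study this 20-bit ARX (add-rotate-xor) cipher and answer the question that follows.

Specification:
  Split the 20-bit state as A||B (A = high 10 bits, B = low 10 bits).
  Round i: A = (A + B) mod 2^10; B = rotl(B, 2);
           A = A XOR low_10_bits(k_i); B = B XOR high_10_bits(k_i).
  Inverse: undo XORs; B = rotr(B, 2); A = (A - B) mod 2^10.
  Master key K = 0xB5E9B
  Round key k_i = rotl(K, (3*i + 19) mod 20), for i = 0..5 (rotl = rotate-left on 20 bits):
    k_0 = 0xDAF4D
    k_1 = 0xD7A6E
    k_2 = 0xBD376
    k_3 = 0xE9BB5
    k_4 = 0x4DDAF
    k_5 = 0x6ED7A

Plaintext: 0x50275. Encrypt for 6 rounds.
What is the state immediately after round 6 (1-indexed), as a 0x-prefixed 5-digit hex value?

s_0 = plaintext = 0x50275
s_1 = Round(s_0, k_0) = 0x3E2BD
s_2 = Round(s_1, k_1) = 0x76DA8
s_3 = Round(s_2, k_2) = 0x3D455
s_4 = Round(s_3, k_3) = 0xBFEF2
s_5 = Round(s_4, k_4) = 0x17AFD
s_6 = Round(s_5, k_5) = 0x8864D

0x8864D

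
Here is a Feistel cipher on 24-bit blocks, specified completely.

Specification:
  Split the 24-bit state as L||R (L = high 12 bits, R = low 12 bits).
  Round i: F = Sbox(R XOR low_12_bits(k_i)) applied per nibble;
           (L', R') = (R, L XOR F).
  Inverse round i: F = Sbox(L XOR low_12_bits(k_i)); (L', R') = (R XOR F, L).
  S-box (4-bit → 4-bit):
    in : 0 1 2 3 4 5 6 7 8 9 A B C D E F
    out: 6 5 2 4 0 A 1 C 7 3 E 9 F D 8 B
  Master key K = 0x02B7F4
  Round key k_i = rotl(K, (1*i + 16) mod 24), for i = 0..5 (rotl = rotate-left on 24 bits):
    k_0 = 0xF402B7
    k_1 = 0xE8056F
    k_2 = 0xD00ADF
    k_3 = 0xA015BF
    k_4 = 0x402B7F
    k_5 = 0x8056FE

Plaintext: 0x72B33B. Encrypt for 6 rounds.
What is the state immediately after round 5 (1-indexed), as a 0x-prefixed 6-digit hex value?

s_0 = plaintext = 0x72B33B
s_1 = Round(s_0, k_0) = 0x33B254
s_2 = Round(s_1, k_1) = 0x254F72
s_3 = Round(s_2, k_2) = 0xF728B9
s_4 = Round(s_3, k_3) = 0x8B9213
s_5 = Round(s_4, k_4) = 0x213BA6
s_6 = Round(s_5, k_5) = 0xBA6FB4

0x213BA6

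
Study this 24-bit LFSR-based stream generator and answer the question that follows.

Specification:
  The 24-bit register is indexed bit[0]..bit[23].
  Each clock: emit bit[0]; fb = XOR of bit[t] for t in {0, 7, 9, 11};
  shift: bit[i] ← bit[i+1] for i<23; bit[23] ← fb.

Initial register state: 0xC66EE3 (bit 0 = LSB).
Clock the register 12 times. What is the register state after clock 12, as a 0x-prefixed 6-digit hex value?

reg_0 = 0xC66EE3
clock 1: out=1, reg = 0x633771
clock 2: out=1, reg = 0x319BB8
clock 3: out=0, reg = 0x98CDDC
clock 4: out=0, reg = 0x4C66EE
clock 5: out=0, reg = 0x263377
clock 6: out=1, reg = 0x1319BB
clock 7: out=1, reg = 0x898CDD
clock 8: out=1, reg = 0xC4C66E
clock 9: out=0, reg = 0xE26337
clock 10: out=1, reg = 0x71319B
clock 11: out=1, reg = 0x3898CD
clock 12: out=1, reg = 0x9C4C66

0x9C4C66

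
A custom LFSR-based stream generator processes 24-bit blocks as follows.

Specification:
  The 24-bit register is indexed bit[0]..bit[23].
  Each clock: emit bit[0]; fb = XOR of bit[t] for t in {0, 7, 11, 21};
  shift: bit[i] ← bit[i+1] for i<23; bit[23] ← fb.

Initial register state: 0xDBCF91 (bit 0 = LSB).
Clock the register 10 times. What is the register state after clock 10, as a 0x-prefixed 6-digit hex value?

0xAE76F3

reg_0 = 0xDBCF91
clock 1: out=1, reg = 0xEDE7C8
clock 2: out=0, reg = 0x76F3E4
clock 3: out=0, reg = 0x3B79F2
clock 4: out=0, reg = 0x9DBCF9
clock 5: out=1, reg = 0xCEDE7C
clock 6: out=0, reg = 0xE76F3E
clock 7: out=0, reg = 0x73B79F
clock 8: out=1, reg = 0xB9DBCF
clock 9: out=1, reg = 0x5CEDE7
clock 10: out=1, reg = 0xAE76F3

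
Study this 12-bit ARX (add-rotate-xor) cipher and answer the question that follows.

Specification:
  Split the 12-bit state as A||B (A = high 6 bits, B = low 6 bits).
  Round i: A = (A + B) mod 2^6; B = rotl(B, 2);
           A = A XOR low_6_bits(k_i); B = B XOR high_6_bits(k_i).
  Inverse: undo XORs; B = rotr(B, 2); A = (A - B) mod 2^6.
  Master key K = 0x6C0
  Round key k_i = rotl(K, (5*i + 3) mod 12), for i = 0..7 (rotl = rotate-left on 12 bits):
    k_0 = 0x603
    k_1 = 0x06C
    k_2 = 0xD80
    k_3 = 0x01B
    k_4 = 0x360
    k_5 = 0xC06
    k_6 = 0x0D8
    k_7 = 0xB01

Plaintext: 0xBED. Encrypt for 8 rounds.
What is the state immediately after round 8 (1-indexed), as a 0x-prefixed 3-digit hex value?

0xCB7

s_0 = plaintext = 0xBED
s_1 = Round(s_0, k_0) = 0x7EE
s_2 = Round(s_1, k_1) = 0x87B
s_3 = Round(s_2, k_2) = 0x719
s_4 = Round(s_3, k_3) = 0xBA5
s_5 = Round(s_4, k_4) = 0xCDB
s_6 = Round(s_5, k_5) = 0x21D
s_7 = Round(s_6, k_6) = 0xF76
s_8 = Round(s_7, k_7) = 0xCB7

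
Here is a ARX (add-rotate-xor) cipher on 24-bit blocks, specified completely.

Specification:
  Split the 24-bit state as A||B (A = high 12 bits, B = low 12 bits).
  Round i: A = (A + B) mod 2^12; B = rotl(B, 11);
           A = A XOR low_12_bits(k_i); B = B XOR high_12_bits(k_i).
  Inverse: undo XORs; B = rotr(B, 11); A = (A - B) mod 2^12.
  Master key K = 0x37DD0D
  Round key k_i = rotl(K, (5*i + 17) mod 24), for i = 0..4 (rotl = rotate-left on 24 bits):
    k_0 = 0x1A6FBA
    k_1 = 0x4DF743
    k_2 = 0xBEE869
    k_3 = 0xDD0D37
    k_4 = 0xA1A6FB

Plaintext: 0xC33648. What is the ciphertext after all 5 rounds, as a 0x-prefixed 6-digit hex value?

s_0 = plaintext = 0xC33648
s_1 = Round(s_0, k_0) = 0xDC1282
s_2 = Round(s_1, k_1) = 0x70059E
s_3 = Round(s_2, k_2) = 0x4F7921
s_4 = Round(s_3, k_3) = 0x32F140
s_5 = Round(s_4, k_4) = 0x294ABA

0x294ABA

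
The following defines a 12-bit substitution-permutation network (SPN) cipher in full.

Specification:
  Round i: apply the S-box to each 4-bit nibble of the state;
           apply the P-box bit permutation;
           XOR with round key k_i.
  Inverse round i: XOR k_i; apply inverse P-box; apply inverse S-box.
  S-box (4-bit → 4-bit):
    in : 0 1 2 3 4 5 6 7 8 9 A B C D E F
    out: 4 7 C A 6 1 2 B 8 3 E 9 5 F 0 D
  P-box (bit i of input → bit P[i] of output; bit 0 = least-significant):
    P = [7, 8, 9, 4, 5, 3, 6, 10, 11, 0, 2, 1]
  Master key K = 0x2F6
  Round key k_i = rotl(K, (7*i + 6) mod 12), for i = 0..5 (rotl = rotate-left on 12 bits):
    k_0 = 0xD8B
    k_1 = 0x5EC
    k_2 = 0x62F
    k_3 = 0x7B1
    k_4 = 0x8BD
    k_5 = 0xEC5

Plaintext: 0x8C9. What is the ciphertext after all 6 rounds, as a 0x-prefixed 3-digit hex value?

0x9DF

s_0 = plaintext = 0x8C9
s_1 = Round(s_0, k_0) = 0xC69
s_2 = Round(s_1, k_1) = 0xC60
s_3 = Round(s_2, k_2) = 0xC23
s_4 = Round(s_3, k_3) = 0xAE5
s_5 = Round(s_4, k_4) = 0x83A
s_6 = Round(s_5, k_5) = 0x9DF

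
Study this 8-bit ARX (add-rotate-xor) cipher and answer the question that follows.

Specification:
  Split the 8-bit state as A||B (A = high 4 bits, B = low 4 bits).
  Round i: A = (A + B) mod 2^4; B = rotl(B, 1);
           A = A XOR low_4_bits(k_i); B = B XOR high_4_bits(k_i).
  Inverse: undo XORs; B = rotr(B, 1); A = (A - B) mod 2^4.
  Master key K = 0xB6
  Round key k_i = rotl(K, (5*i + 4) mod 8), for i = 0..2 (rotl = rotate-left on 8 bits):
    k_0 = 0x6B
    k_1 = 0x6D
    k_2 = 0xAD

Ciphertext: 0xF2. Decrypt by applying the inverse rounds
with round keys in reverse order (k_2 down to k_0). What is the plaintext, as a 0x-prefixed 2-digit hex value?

s_0 = ciphertext = 0xF2
s_1 = InvRound(s_0, k_2) = 0xE4
s_2 = InvRound(s_1, k_1) = 0x21
s_3 = InvRound(s_2, k_0) = 0xEB

0xEB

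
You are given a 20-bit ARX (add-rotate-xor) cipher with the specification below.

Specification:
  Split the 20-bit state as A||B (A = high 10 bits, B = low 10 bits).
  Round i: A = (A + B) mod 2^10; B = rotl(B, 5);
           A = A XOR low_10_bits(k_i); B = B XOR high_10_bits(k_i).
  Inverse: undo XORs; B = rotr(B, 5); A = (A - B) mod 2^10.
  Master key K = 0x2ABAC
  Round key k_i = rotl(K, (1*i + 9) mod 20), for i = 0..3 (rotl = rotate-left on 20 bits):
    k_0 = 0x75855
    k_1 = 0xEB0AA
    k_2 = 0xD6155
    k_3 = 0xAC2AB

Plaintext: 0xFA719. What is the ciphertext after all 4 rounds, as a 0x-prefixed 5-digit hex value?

0xB07D1

s_0 = plaintext = 0xFA719
s_1 = Round(s_0, k_0) = 0xD5EEE
s_2 = Round(s_1, k_1) = 0xBBE7B
s_3 = Round(s_2, k_2) = 0x0FC2B
s_4 = Round(s_3, k_3) = 0xB07D1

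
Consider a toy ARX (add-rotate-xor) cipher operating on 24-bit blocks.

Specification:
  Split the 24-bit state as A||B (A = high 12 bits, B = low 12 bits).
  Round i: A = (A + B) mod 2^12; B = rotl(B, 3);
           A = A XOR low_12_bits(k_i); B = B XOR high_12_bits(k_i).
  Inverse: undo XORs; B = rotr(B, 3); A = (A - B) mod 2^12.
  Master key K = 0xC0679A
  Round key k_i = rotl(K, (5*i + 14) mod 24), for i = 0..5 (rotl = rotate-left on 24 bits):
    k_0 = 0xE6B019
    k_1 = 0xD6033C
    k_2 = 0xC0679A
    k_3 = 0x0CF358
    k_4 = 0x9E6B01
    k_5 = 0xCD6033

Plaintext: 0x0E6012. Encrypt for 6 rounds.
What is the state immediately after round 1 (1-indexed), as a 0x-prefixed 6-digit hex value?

0x0E1EFB

s_0 = plaintext = 0x0E6012
s_1 = Round(s_0, k_0) = 0x0E1EFB
s_2 = Round(s_1, k_1) = 0xCE0ABF
s_3 = Round(s_2, k_2) = 0x0059FB
s_4 = Round(s_3, k_3) = 0x958F13
s_5 = Round(s_4, k_4) = 0x36A179
s_6 = Round(s_5, k_5) = 0x4D071E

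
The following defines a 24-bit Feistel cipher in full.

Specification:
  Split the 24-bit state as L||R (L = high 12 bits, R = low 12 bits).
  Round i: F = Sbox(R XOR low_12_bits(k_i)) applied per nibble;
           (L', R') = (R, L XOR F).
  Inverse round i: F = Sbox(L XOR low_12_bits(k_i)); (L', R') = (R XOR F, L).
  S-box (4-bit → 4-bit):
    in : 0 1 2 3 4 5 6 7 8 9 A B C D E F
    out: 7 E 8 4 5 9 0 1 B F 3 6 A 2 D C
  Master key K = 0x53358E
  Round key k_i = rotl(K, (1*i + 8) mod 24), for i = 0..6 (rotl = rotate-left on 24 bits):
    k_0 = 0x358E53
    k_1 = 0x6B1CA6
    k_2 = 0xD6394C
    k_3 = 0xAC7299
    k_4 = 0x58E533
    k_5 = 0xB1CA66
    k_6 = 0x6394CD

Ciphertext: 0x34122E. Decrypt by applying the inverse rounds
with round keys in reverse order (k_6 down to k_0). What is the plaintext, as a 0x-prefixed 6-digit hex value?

0x8B9747

s_0 = ciphertext = 0x34122E
s_1 = InvRound(s_0, k_6) = 0x394341
s_2 = InvRound(s_1, k_5) = 0xC89394
s_3 = InvRound(s_2, k_4) = 0xCF7C89
s_4 = InvRound(s_3, k_3) = 0x184CF7
s_5 = InvRound(s_4, k_2) = 0x75C184
s_6 = InvRound(s_5, k_1) = 0x74775C
s_7 = InvRound(s_6, k_0) = 0x8B9747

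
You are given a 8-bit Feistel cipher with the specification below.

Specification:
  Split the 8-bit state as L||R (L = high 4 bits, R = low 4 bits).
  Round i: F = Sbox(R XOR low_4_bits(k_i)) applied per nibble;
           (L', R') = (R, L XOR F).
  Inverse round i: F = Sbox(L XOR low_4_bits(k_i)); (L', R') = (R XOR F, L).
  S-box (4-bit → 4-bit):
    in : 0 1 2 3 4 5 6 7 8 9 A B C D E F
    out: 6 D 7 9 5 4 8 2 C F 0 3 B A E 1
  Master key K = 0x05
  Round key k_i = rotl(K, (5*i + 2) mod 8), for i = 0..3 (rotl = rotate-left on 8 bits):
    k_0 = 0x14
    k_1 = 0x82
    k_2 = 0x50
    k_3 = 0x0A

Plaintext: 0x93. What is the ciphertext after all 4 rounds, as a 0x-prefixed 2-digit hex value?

0x0C

s_0 = plaintext = 0x93
s_1 = Round(s_0, k_0) = 0x3B
s_2 = Round(s_1, k_1) = 0xBC
s_3 = Round(s_2, k_2) = 0xC0
s_4 = Round(s_3, k_3) = 0x0C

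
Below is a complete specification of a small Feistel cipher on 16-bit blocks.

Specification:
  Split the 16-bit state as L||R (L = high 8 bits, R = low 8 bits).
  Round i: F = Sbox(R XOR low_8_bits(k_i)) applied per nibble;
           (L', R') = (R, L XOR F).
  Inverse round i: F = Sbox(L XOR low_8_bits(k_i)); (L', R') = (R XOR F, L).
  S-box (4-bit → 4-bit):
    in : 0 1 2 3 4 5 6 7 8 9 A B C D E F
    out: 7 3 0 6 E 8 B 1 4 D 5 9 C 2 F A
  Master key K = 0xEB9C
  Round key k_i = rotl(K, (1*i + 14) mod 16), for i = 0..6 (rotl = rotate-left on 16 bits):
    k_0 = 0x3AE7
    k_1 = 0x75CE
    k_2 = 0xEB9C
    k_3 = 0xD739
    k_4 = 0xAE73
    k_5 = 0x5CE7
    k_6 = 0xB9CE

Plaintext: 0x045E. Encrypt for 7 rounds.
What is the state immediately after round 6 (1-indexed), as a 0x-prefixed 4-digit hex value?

s_0 = plaintext = 0x045E
s_1 = Round(s_0, k_0) = 0x5E99
s_2 = Round(s_1, k_1) = 0x99DF
s_3 = Round(s_2, k_2) = 0xDF7F
s_4 = Round(s_3, k_3) = 0x7F34
s_5 = Round(s_4, k_4) = 0x349E
s_6 = Round(s_5, k_5) = 0x9E29
s_7 = Round(s_6, k_6) = 0x296F

0x9E29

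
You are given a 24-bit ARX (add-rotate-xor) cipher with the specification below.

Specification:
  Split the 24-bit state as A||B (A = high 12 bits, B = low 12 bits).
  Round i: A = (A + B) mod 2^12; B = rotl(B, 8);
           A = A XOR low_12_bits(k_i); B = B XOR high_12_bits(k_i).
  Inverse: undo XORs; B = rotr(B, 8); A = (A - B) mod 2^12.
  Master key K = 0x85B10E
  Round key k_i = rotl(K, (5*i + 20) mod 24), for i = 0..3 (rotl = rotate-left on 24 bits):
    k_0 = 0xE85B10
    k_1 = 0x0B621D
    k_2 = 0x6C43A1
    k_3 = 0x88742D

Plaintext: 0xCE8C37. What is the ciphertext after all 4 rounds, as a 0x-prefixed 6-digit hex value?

s_0 = plaintext = 0xCE8C37
s_1 = Round(s_0, k_0) = 0x20F946
s_2 = Round(s_1, k_1) = 0x948622
s_3 = Round(s_2, k_2) = 0xCCB4A6
s_4 = Round(s_3, k_3) = 0x55CECD

0x55CECD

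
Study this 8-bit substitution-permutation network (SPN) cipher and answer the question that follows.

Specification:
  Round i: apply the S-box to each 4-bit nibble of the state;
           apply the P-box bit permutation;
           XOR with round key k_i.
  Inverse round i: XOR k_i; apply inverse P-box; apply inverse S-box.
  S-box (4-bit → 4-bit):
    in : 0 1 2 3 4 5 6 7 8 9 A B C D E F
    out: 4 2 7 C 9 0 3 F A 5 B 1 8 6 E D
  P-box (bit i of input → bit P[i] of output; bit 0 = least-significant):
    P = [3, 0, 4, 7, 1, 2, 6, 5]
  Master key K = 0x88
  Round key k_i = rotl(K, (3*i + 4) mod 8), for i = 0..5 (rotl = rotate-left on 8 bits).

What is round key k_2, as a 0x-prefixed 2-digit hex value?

K = 0x88
k_0 = rotl(K, (3*0+4) mod 8) = rotl(K, 4) = 0x88
k_1 = rotl(K, (3*1+4) mod 8) = rotl(K, 7) = 0x44
k_2 = rotl(K, (3*2+4) mod 8) = rotl(K, 2) = 0x22

0x22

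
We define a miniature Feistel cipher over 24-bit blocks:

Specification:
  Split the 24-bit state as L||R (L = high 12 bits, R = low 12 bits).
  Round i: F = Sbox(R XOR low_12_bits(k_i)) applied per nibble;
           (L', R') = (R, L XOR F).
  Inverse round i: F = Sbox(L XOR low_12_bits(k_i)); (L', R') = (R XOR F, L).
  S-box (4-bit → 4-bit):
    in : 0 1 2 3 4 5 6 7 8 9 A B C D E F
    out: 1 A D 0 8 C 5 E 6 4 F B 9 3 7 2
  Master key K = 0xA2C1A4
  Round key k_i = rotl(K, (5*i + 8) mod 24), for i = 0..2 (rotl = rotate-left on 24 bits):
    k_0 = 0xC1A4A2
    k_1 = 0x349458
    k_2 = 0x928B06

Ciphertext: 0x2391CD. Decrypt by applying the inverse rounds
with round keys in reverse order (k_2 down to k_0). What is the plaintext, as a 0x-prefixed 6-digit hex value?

s_0 = ciphertext = 0x2391CD
s_1 = InvRound(s_0, k_2) = 0x5CF239
s_2 = InvRound(s_1, k_1) = 0x8775CF
s_3 = InvRound(s_2, k_0) = 0xCF3877

0xCF3877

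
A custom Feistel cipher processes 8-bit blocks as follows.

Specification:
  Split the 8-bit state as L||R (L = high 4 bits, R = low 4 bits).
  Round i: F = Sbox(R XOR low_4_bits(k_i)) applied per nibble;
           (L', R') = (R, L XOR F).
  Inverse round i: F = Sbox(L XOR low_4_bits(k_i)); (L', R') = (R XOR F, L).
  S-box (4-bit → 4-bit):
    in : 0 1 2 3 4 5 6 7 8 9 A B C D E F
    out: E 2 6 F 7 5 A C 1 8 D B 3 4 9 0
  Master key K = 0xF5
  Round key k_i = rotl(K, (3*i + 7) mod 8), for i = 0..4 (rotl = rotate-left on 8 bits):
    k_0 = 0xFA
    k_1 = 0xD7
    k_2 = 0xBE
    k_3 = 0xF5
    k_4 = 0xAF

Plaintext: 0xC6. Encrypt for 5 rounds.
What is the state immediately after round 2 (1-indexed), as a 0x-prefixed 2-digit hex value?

0xF7

s_0 = plaintext = 0xC6
s_1 = Round(s_0, k_0) = 0x6F
s_2 = Round(s_1, k_1) = 0xF7
s_3 = Round(s_2, k_2) = 0x77
s_4 = Round(s_3, k_3) = 0x71
s_5 = Round(s_4, k_4) = 0x1E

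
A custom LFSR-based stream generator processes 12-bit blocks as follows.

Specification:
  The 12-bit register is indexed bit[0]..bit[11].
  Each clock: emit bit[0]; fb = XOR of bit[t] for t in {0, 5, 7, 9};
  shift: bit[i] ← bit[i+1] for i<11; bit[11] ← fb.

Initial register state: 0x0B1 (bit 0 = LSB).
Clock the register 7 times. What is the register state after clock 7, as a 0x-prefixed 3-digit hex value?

0xFA1

reg_0 = 0x0B1
clock 1: out=1, reg = 0x858
clock 2: out=0, reg = 0x42C
clock 3: out=0, reg = 0xA16
clock 4: out=0, reg = 0xD0B
clock 5: out=1, reg = 0xE85
clock 6: out=1, reg = 0xF42
clock 7: out=0, reg = 0xFA1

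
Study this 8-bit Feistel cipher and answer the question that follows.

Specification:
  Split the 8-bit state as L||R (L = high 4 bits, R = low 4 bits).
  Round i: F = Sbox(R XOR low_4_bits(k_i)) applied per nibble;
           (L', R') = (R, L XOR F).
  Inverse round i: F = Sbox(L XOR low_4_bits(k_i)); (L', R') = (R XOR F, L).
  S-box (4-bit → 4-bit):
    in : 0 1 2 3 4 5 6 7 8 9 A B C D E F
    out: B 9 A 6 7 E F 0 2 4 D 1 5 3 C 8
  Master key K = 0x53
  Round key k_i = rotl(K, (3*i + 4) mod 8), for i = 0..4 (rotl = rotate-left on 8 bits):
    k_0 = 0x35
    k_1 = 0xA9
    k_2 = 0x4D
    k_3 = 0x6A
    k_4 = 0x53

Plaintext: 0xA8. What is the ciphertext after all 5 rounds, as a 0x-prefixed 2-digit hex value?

s_0 = plaintext = 0xA8
s_1 = Round(s_0, k_0) = 0x89
s_2 = Round(s_1, k_1) = 0x93
s_3 = Round(s_2, k_2) = 0x35
s_4 = Round(s_3, k_3) = 0x5B
s_5 = Round(s_4, k_4) = 0xB7

0xB7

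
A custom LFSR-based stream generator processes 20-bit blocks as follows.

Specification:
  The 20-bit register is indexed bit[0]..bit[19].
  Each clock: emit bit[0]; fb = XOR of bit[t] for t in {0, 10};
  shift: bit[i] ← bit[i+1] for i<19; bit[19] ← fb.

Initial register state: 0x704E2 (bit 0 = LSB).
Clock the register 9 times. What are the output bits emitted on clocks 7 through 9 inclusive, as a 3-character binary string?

reg_0 = 0x704E2
clock 1: out=0, reg = 0xB8271
clock 2: out=1, reg = 0xDC138
clock 3: out=0, reg = 0x6E09C
clock 4: out=0, reg = 0x3704E
clock 5: out=0, reg = 0x1B827
clock 6: out=1, reg = 0x8DC13
clock 7: out=1, reg = 0x46E09
clock 8: out=1, reg = 0x23704
clock 9: out=0, reg = 0x91B82

110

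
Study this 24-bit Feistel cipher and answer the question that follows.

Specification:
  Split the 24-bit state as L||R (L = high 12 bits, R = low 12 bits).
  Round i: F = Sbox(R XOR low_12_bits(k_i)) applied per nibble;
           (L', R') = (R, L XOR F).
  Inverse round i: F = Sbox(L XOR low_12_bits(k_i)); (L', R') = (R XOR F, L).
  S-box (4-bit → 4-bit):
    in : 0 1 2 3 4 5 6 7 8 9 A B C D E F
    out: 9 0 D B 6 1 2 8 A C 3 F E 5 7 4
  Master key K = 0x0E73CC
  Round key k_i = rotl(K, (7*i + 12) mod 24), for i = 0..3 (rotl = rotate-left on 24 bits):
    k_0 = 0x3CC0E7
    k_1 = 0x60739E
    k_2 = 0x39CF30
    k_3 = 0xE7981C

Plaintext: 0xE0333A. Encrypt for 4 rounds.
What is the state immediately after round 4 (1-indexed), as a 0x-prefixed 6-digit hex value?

s_0 = plaintext = 0xE0333A
s_1 = Round(s_0, k_0) = 0x33A556
s_2 = Round(s_1, k_1) = 0x5561D0
s_3 = Round(s_2, k_2) = 0x1D022F
s_4 = Round(s_3, k_3) = 0x22F26B

0x22F26B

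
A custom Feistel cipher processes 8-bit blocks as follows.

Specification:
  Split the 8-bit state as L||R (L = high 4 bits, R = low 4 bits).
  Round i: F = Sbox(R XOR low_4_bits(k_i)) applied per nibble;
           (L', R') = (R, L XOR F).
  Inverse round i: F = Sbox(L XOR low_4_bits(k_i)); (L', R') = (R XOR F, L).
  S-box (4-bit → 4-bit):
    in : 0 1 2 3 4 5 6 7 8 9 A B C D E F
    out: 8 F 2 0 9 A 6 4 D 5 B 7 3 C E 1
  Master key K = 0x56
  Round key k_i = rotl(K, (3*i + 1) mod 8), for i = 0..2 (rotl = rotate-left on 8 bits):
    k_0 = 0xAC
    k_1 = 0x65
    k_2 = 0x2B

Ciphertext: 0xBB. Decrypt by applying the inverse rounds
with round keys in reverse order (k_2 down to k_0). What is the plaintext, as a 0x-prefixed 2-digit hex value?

0xCD

s_0 = ciphertext = 0xBB
s_1 = InvRound(s_0, k_2) = 0x3B
s_2 = InvRound(s_1, k_1) = 0xD3
s_3 = InvRound(s_2, k_0) = 0xCD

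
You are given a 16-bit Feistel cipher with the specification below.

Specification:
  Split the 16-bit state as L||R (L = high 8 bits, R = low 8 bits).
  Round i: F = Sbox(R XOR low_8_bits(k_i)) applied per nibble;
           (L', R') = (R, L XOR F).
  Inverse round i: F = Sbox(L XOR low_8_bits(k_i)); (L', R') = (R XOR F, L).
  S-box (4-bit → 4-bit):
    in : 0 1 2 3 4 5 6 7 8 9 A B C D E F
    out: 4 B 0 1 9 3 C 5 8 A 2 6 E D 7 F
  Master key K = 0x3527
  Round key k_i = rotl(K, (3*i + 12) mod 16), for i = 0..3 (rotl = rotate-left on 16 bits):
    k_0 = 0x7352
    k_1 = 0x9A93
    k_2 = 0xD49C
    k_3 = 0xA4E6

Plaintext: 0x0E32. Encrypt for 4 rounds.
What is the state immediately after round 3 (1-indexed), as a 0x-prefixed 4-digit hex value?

s_0 = plaintext = 0x0E32
s_1 = Round(s_0, k_0) = 0x32CA
s_2 = Round(s_1, k_1) = 0xCA08
s_3 = Round(s_2, k_2) = 0x0863
s_4 = Round(s_3, k_3) = 0x638B

0x0863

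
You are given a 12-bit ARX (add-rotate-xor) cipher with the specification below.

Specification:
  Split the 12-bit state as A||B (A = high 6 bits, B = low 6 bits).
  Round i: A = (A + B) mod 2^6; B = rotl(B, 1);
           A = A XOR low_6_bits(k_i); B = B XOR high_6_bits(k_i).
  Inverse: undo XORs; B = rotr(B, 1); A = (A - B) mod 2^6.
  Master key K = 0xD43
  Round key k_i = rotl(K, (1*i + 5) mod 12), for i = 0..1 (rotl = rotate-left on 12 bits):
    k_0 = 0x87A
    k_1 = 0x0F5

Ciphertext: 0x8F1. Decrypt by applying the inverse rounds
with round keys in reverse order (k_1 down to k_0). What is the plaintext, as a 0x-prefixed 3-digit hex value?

0xADC

s_0 = ciphertext = 0x8F1
s_1 = InvRound(s_0, k_1) = 0xF59
s_2 = InvRound(s_1, k_0) = 0xADC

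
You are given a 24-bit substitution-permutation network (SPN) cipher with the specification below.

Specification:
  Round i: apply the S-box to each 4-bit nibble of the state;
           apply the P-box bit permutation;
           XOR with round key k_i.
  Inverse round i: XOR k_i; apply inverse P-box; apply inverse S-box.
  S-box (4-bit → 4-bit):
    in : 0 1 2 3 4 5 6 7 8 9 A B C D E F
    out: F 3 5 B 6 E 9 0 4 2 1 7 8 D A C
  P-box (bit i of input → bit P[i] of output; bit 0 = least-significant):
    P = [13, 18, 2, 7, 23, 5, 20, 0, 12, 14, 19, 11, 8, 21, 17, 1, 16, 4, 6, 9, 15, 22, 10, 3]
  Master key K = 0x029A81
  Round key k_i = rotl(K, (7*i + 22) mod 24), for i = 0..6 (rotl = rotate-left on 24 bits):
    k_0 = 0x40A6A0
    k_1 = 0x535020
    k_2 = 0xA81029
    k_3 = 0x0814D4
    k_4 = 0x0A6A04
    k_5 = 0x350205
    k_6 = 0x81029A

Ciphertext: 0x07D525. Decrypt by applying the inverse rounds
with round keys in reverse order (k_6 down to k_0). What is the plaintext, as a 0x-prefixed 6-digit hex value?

s_0 = ciphertext = 0x07D525
s_1 = InvRound(s_0, k_6) = 0xDED135
s_2 = InvRound(s_1, k_5) = 0x13BB17
s_3 = InvRound(s_2, k_4) = 0xA16BF7
s_4 = InvRound(s_3, k_3) = 0x86303A
s_5 = InvRound(s_4, k_2) = 0x7958C1
s_6 = InvRound(s_5, k_1) = 0x784FEC
s_7 = InvRound(s_6, k_0) = 0x681582

0x681582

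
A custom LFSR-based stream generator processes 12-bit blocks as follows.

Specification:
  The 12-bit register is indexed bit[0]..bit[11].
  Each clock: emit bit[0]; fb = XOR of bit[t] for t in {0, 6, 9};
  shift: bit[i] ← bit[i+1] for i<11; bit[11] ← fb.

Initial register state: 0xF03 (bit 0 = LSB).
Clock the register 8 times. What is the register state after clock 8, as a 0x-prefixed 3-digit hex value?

0xF8F

reg_0 = 0xF03
clock 1: out=1, reg = 0x781
clock 2: out=1, reg = 0x3C0
clock 3: out=0, reg = 0x1E0
clock 4: out=0, reg = 0x8F0
clock 5: out=0, reg = 0xC78
clock 6: out=0, reg = 0xE3C
clock 7: out=0, reg = 0xF1E
clock 8: out=0, reg = 0xF8F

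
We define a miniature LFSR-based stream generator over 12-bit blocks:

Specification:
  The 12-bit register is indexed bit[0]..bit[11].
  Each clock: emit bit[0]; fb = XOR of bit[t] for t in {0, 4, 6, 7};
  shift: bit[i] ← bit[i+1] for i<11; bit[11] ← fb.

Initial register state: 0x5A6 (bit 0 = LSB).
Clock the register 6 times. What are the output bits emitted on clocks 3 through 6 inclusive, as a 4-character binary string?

reg_0 = 0x5A6
clock 1: out=0, reg = 0xAD3
clock 2: out=1, reg = 0x569
clock 3: out=1, reg = 0x2B4
clock 4: out=0, reg = 0x15A
clock 5: out=0, reg = 0x0AD
clock 6: out=1, reg = 0x056

1001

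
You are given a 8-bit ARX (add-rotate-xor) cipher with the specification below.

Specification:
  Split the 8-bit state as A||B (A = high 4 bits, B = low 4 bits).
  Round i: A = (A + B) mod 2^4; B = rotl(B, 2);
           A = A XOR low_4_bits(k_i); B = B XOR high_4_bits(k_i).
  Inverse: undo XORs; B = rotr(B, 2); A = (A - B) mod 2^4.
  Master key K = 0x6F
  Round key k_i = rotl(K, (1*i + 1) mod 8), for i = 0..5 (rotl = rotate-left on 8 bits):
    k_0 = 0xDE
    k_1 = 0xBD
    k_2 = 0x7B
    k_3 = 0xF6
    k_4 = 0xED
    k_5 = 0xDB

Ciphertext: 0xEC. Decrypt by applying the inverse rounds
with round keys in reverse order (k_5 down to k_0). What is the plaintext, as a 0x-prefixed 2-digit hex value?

0x74

s_0 = ciphertext = 0xEC
s_1 = InvRound(s_0, k_5) = 0x14
s_2 = InvRound(s_1, k_4) = 0x2A
s_3 = InvRound(s_2, k_3) = 0xF5
s_4 = InvRound(s_3, k_2) = 0xC8
s_5 = InvRound(s_4, k_1) = 0x5C
s_6 = InvRound(s_5, k_0) = 0x74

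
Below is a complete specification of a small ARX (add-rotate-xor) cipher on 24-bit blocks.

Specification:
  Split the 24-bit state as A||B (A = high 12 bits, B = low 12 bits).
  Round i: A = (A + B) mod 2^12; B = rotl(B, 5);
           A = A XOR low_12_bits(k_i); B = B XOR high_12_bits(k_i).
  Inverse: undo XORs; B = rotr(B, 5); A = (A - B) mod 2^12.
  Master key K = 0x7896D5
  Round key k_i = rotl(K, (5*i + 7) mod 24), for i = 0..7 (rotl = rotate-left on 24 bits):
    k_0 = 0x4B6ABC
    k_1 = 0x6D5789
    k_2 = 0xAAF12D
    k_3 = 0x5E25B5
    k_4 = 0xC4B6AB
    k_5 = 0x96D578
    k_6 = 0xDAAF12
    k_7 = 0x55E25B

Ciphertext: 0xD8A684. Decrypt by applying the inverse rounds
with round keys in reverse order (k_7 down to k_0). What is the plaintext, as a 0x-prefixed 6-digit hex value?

s_0 = ciphertext = 0xD8A684
s_1 = InvRound(s_0, k_7) = 0x2B3D1E
s_2 = InvRound(s_1, k_6) = 0x39CA05
s_3 = InvRound(s_2, k_5) = 0x2C941B
s_4 = InvRound(s_3, k_4) = 0xC20842
s_5 = InvRound(s_4, k_3) = 0x92806D
s_6 = InvRound(s_5, k_2) = 0x6AF156
s_7 = InvRound(s_6, k_1) = 0xF6A1BC
s_8 = InvRound(s_7, k_0) = 0x0AE528

0x0AE528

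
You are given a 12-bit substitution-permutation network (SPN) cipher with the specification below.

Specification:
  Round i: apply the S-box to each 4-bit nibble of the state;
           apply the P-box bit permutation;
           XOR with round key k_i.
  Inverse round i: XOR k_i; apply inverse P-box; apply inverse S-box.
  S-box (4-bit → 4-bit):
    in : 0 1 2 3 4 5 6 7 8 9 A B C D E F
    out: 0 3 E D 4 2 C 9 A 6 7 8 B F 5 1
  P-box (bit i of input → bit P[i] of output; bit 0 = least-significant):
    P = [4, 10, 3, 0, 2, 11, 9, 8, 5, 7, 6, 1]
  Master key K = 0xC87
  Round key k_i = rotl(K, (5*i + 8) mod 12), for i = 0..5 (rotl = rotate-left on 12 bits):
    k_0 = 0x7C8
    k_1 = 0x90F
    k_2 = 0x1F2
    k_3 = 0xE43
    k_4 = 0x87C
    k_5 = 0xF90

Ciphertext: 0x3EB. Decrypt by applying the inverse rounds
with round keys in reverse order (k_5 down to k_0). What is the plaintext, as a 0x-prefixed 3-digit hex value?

0xDB5

s_0 = ciphertext = 0x3EB
s_1 = InvRound(s_0, k_5) = 0x35D
s_2 = InvRound(s_1, k_4) = 0xF2B
s_3 = InvRound(s_2, k_3) = 0xEB4
s_4 = InvRound(s_3, k_2) = 0x6D5
s_5 = InvRound(s_4, k_1) = 0x22A
s_6 = InvRound(s_5, k_0) = 0xDB5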